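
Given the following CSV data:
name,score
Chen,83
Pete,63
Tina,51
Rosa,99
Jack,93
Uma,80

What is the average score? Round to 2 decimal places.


Scores: 83, 63, 51, 99, 93, 80
Sum = 469
Count = 6
Average = 469 / 6 = 78.17

ANSWER: 78.17


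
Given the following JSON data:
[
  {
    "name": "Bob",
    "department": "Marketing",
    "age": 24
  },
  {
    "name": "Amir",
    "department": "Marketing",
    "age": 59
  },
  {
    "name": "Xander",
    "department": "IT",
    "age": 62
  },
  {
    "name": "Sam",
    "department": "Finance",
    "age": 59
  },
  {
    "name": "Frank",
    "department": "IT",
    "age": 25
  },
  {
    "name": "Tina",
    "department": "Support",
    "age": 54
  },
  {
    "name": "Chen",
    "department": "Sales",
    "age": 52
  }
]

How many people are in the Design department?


Scanning records for department = Design
  No matches found
Count: 0

ANSWER: 0


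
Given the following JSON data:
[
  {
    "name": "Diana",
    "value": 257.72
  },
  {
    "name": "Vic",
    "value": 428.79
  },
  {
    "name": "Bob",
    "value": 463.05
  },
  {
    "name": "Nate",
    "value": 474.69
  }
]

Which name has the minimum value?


Comparing values:
  Diana: 257.72
  Vic: 428.79
  Bob: 463.05
  Nate: 474.69
Minimum: Diana (257.72)

ANSWER: Diana


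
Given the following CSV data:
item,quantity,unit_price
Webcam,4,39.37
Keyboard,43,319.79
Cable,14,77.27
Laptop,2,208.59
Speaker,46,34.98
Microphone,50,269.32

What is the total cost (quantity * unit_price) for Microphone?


Row: Microphone
quantity = 50
unit_price = 269.32
total = 50 * 269.32 = 13466.0

ANSWER: 13466.0


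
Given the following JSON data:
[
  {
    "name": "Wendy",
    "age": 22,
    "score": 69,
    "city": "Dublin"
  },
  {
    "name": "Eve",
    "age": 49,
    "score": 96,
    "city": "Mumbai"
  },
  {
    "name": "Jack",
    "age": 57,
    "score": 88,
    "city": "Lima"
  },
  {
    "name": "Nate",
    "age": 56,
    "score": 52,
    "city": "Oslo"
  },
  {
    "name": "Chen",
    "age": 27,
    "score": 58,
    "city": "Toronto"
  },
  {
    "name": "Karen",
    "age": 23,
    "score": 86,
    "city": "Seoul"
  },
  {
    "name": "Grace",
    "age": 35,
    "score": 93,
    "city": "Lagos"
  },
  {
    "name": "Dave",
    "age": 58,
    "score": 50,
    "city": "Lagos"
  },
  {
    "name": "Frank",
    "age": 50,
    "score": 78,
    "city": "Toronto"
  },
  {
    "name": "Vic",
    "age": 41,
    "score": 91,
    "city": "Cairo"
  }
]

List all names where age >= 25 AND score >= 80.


Checking both conditions:
  Wendy (age=22, score=69) -> no
  Eve (age=49, score=96) -> YES
  Jack (age=57, score=88) -> YES
  Nate (age=56, score=52) -> no
  Chen (age=27, score=58) -> no
  Karen (age=23, score=86) -> no
  Grace (age=35, score=93) -> YES
  Dave (age=58, score=50) -> no
  Frank (age=50, score=78) -> no
  Vic (age=41, score=91) -> YES


ANSWER: Eve, Jack, Grace, Vic


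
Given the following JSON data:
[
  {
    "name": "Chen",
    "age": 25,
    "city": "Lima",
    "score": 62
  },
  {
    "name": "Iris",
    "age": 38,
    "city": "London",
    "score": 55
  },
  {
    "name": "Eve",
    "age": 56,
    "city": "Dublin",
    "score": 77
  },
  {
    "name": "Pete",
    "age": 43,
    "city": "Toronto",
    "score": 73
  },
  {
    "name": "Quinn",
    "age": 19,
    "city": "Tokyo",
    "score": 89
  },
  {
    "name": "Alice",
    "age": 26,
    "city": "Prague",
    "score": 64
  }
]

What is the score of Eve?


Looking up record where name = Eve
Record index: 2
Field 'score' = 77

ANSWER: 77


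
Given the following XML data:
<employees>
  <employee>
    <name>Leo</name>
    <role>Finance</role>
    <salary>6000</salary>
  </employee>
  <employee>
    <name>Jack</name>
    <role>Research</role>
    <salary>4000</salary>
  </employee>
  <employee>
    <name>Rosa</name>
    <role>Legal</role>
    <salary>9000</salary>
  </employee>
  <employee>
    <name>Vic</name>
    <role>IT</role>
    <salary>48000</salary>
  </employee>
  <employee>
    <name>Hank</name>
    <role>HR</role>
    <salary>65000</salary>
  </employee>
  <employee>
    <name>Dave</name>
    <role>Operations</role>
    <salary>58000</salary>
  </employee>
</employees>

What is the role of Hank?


Searching for <employee> with <name>Hank</name>
Found at position 5
<role>HR</role>

ANSWER: HR


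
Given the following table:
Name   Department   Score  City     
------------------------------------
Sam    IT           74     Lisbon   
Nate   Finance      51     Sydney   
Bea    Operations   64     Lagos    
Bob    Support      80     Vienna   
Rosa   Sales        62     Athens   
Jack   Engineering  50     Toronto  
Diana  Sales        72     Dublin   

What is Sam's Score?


Row 1: Sam
Score = 74

ANSWER: 74


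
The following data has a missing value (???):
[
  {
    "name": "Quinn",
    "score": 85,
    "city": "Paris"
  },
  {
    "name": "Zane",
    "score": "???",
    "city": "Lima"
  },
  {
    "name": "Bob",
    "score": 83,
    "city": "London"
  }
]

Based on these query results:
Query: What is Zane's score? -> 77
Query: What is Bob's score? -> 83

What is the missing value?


The missing value is Zane's score
From query: Zane's score = 77

ANSWER: 77


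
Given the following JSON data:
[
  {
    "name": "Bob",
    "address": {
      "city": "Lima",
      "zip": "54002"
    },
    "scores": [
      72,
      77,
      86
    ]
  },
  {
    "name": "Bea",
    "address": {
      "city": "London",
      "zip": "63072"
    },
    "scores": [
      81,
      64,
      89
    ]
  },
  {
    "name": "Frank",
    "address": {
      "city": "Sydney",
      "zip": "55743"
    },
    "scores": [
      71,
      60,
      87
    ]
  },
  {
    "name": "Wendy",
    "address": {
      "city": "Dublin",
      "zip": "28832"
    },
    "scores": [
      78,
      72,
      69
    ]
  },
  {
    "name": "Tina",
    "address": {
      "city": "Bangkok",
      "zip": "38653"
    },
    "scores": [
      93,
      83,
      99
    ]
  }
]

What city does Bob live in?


Path: records[0].address.city
Value: Lima

ANSWER: Lima


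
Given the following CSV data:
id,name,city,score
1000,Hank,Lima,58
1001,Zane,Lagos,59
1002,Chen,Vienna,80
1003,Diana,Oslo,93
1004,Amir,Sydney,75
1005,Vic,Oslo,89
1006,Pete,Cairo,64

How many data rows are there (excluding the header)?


Counting rows (excluding header):
Header: id,name,city,score
Data rows: 7

ANSWER: 7


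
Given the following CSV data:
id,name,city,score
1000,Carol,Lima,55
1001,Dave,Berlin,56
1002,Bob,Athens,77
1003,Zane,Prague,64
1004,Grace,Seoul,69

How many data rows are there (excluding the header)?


Counting rows (excluding header):
Header: id,name,city,score
Data rows: 5

ANSWER: 5


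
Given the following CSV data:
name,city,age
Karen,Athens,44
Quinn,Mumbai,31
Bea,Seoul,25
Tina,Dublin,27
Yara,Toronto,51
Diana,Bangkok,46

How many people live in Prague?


Scanning city column for 'Prague':
Total matches: 0

ANSWER: 0


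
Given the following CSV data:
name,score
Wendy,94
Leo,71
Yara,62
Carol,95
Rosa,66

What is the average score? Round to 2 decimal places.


Scores: 94, 71, 62, 95, 66
Sum = 388
Count = 5
Average = 388 / 5 = 77.60

ANSWER: 77.60


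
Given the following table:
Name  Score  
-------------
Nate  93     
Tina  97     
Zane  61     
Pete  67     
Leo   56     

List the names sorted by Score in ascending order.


Sorting by Score (ascending):
  Leo: 56
  Zane: 61
  Pete: 67
  Nate: 93
  Tina: 97


ANSWER: Leo, Zane, Pete, Nate, Tina


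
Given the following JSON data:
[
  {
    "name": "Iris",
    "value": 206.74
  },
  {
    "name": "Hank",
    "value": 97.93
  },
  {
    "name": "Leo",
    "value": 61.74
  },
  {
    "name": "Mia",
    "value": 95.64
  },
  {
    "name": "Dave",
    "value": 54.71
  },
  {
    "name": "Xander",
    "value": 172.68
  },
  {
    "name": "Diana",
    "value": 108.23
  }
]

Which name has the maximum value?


Comparing values:
  Iris: 206.74
  Hank: 97.93
  Leo: 61.74
  Mia: 95.64
  Dave: 54.71
  Xander: 172.68
  Diana: 108.23
Maximum: Iris (206.74)

ANSWER: Iris


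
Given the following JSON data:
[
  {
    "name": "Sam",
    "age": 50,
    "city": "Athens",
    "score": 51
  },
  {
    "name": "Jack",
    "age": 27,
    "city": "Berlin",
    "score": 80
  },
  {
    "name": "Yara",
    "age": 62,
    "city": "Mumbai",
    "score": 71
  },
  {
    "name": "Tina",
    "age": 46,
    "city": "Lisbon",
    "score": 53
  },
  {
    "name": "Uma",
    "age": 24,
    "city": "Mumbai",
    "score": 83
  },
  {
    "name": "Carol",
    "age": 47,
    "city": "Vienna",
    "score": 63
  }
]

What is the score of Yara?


Looking up record where name = Yara
Record index: 2
Field 'score' = 71

ANSWER: 71


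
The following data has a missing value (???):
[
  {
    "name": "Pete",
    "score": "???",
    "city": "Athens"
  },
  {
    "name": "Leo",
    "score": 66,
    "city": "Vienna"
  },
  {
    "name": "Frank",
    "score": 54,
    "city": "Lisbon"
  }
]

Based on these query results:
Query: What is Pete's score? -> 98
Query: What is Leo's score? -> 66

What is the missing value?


The missing value is Pete's score
From query: Pete's score = 98

ANSWER: 98


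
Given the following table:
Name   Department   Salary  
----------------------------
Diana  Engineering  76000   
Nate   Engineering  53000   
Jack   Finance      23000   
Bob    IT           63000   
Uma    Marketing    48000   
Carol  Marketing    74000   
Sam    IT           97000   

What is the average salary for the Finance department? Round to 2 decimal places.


Finance department members:
  Jack: 23000
Sum = 23000
Count = 1
Average = 23000 / 1 = 23000.00

ANSWER: 23000.00


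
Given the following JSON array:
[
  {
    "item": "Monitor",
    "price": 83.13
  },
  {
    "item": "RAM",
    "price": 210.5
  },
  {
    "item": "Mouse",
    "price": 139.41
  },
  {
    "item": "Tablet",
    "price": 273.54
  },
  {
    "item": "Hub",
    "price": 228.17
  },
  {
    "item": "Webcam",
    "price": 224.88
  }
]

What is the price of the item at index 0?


Array index 0 -> Monitor
price = 83.13

ANSWER: 83.13


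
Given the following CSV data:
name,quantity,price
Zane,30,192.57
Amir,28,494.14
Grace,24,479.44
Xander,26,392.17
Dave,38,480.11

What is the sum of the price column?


Values in 'price' column:
  Row 1: 192.57
  Row 2: 494.14
  Row 3: 479.44
  Row 4: 392.17
  Row 5: 480.11
Sum = 192.57 + 494.14 + 479.44 + 392.17 + 480.11 = 2038.43

ANSWER: 2038.43


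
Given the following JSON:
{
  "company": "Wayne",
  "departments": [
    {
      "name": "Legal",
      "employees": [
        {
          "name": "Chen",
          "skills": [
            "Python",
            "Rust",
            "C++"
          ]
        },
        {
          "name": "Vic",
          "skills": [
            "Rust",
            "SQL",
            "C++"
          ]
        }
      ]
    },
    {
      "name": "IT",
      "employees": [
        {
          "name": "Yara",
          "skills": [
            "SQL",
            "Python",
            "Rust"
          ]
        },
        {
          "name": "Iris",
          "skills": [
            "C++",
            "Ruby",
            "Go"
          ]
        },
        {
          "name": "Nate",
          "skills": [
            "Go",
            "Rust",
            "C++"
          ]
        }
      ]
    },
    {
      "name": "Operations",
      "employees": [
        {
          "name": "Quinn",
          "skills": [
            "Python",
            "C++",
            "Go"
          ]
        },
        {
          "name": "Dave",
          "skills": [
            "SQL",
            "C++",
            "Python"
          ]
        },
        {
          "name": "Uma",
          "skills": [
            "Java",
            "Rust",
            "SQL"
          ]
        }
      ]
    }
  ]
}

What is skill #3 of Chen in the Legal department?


Path: departments[0].employees[0].skills[2]
Value: C++

ANSWER: C++


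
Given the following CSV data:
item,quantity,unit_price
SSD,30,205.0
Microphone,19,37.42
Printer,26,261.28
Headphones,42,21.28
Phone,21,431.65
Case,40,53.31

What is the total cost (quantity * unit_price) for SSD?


Row: SSD
quantity = 30
unit_price = 205.0
total = 30 * 205.0 = 6150.0

ANSWER: 6150.0


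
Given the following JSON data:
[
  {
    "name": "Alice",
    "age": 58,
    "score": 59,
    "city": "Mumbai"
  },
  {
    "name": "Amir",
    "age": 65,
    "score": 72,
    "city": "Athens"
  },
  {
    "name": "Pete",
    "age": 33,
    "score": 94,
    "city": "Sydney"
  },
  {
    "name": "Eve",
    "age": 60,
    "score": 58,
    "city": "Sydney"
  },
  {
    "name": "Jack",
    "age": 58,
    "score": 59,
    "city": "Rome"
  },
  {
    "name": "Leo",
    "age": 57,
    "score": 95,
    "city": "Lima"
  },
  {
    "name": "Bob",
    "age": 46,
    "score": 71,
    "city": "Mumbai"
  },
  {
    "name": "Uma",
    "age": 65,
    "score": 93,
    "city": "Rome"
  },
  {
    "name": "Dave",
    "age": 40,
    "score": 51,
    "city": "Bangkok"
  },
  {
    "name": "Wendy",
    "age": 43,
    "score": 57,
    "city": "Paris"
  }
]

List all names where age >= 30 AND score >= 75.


Checking both conditions:
  Alice (age=58, score=59) -> no
  Amir (age=65, score=72) -> no
  Pete (age=33, score=94) -> YES
  Eve (age=60, score=58) -> no
  Jack (age=58, score=59) -> no
  Leo (age=57, score=95) -> YES
  Bob (age=46, score=71) -> no
  Uma (age=65, score=93) -> YES
  Dave (age=40, score=51) -> no
  Wendy (age=43, score=57) -> no


ANSWER: Pete, Leo, Uma


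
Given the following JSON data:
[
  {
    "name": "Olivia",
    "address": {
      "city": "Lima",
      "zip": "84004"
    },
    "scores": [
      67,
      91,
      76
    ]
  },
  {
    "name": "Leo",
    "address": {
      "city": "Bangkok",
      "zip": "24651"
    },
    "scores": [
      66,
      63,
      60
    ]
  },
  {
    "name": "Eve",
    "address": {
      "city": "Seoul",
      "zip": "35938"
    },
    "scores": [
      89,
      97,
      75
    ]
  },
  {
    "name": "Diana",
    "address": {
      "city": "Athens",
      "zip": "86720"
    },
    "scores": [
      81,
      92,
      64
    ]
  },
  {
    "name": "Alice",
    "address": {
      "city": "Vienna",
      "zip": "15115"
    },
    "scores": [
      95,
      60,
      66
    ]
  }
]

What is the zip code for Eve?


Path: records[2].address.zip
Value: 35938

ANSWER: 35938


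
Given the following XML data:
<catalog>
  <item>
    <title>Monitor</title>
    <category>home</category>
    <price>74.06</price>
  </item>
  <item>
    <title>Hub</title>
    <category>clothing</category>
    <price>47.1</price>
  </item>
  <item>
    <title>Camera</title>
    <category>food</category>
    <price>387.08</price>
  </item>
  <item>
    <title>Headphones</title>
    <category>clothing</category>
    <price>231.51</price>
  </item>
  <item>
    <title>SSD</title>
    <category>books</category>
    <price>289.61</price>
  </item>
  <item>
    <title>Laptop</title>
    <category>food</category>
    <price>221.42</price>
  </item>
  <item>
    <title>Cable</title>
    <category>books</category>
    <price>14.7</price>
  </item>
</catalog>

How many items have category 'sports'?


Scanning <item> elements for <category>sports</category>:
Count: 0

ANSWER: 0


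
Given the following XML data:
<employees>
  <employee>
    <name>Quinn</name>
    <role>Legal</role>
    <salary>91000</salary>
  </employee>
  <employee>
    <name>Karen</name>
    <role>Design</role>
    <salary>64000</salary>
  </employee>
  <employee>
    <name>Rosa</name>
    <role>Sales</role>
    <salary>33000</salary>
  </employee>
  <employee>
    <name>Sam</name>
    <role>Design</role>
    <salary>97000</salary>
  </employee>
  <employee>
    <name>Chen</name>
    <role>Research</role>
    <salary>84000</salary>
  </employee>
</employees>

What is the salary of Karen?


Searching for <employee> with <name>Karen</name>
Found at position 2
<salary>64000</salary>

ANSWER: 64000


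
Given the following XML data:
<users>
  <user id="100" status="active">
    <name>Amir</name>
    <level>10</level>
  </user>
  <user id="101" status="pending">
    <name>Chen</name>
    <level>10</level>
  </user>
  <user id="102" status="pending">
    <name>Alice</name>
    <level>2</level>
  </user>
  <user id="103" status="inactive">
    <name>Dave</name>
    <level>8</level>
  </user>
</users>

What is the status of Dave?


Finding user with name = Dave
user id="103" status="inactive"

ANSWER: inactive


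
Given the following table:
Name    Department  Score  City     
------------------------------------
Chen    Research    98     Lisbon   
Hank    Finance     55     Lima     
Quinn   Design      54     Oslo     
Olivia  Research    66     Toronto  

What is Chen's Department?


Row 1: Chen
Department = Research

ANSWER: Research


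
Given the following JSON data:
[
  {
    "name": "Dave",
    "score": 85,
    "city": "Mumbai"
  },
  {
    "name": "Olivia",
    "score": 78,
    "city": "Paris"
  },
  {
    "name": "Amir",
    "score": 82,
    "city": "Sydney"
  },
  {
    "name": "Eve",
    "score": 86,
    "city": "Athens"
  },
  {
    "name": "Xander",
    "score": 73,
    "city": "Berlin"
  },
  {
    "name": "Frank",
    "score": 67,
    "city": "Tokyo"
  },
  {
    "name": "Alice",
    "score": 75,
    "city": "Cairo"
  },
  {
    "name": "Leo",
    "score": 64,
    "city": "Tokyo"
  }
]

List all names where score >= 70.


Filtering records where score >= 70:
  Dave (score=85) -> YES
  Olivia (score=78) -> YES
  Amir (score=82) -> YES
  Eve (score=86) -> YES
  Xander (score=73) -> YES
  Frank (score=67) -> no
  Alice (score=75) -> YES
  Leo (score=64) -> no


ANSWER: Dave, Olivia, Amir, Eve, Xander, Alice


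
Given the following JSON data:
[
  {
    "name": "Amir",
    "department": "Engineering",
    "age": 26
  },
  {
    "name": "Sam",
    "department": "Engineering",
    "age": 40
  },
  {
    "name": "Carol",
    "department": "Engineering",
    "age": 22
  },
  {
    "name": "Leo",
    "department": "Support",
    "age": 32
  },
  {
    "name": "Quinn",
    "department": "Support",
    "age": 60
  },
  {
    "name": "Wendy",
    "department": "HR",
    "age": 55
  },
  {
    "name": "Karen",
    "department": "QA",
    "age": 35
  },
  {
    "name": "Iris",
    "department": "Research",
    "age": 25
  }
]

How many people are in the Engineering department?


Scanning records for department = Engineering
  Record 0: Amir
  Record 1: Sam
  Record 2: Carol
Count: 3

ANSWER: 3


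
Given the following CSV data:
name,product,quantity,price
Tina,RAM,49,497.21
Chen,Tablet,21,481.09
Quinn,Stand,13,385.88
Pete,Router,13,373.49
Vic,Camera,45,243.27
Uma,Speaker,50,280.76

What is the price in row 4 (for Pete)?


Row 4: Pete
Column 'price' = 373.49

ANSWER: 373.49


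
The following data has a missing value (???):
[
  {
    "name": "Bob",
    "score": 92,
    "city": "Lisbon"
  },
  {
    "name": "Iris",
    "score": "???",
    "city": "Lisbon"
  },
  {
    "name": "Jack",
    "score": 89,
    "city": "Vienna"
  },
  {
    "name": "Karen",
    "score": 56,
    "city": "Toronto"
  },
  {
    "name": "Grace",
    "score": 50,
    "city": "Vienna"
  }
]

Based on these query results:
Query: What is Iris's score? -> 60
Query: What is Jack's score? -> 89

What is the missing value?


The missing value is Iris's score
From query: Iris's score = 60

ANSWER: 60


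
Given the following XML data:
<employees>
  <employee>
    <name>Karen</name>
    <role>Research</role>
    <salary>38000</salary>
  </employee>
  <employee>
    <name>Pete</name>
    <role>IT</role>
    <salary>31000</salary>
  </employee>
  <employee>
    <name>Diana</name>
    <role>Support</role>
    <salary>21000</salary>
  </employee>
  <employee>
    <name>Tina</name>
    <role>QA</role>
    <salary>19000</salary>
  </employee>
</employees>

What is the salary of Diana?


Searching for <employee> with <name>Diana</name>
Found at position 3
<salary>21000</salary>

ANSWER: 21000


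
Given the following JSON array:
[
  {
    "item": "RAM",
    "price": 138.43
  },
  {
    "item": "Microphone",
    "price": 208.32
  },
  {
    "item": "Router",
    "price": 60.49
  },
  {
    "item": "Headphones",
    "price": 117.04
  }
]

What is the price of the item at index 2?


Array index 2 -> Router
price = 60.49

ANSWER: 60.49


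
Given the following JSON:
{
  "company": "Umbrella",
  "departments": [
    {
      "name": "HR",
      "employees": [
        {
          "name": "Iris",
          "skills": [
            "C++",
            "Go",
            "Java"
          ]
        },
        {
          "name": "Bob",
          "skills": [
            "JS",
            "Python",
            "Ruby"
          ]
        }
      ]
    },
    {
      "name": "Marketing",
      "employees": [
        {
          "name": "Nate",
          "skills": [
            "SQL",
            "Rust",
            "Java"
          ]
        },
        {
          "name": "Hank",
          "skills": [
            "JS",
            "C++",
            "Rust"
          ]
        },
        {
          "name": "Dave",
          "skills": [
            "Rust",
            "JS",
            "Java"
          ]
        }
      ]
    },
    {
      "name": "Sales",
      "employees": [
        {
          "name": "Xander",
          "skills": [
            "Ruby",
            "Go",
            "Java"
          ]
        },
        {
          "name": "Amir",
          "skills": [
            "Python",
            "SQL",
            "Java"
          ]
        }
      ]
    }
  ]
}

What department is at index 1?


Path: departments[1].name
Value: Marketing

ANSWER: Marketing


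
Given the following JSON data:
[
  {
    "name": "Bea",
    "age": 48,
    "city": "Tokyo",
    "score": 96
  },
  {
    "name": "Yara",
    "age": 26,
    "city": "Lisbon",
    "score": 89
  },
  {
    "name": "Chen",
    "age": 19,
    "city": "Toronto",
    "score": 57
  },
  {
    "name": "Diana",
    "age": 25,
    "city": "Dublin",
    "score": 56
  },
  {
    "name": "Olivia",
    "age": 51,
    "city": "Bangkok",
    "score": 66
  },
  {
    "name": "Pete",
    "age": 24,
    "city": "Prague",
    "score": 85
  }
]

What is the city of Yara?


Looking up record where name = Yara
Record index: 1
Field 'city' = Lisbon

ANSWER: Lisbon


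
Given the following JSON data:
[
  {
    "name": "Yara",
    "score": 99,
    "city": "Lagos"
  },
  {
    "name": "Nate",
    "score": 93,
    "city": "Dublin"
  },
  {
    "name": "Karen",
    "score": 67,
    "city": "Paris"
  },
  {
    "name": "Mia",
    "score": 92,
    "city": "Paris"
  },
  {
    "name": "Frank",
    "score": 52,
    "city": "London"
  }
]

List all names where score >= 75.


Filtering records where score >= 75:
  Yara (score=99) -> YES
  Nate (score=93) -> YES
  Karen (score=67) -> no
  Mia (score=92) -> YES
  Frank (score=52) -> no


ANSWER: Yara, Nate, Mia


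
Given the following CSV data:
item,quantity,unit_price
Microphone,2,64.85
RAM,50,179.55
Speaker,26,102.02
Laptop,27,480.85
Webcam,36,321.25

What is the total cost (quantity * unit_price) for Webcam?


Row: Webcam
quantity = 36
unit_price = 321.25
total = 36 * 321.25 = 11565.0

ANSWER: 11565.0


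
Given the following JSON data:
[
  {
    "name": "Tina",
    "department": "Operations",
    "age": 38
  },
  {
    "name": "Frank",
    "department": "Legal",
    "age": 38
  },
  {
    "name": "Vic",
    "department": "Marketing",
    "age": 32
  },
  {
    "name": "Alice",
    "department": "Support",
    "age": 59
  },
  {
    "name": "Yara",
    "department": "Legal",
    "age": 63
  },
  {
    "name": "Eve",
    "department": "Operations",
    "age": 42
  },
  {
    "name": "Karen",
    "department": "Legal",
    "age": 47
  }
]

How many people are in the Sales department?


Scanning records for department = Sales
  No matches found
Count: 0

ANSWER: 0


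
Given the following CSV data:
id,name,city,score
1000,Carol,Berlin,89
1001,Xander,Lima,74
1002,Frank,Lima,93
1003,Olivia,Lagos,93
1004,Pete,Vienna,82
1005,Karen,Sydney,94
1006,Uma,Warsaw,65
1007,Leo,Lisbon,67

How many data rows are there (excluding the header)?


Counting rows (excluding header):
Header: id,name,city,score
Data rows: 8

ANSWER: 8


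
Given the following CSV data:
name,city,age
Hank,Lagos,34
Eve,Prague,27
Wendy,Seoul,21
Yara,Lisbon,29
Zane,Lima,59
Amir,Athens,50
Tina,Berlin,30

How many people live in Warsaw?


Scanning city column for 'Warsaw':
Total matches: 0

ANSWER: 0


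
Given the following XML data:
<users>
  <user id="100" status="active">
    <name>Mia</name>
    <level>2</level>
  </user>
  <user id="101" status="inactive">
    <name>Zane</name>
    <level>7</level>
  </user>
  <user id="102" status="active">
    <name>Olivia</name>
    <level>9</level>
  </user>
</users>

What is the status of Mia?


Finding user with name = Mia
user id="100" status="active"

ANSWER: active


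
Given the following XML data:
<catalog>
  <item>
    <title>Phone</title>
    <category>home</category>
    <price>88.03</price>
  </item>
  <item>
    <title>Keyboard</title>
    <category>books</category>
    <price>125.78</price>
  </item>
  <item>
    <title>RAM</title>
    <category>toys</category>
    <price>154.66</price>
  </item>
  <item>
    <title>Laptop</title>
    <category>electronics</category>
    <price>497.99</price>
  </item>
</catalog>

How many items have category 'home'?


Scanning <item> elements for <category>home</category>:
  Item 1: Phone -> MATCH
Count: 1

ANSWER: 1


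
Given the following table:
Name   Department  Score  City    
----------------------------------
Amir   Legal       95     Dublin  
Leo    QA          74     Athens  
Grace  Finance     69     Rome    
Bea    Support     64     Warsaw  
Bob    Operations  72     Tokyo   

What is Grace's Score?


Row 3: Grace
Score = 69

ANSWER: 69


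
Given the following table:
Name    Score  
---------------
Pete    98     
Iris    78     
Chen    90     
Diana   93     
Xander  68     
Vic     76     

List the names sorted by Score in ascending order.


Sorting by Score (ascending):
  Xander: 68
  Vic: 76
  Iris: 78
  Chen: 90
  Diana: 93
  Pete: 98


ANSWER: Xander, Vic, Iris, Chen, Diana, Pete


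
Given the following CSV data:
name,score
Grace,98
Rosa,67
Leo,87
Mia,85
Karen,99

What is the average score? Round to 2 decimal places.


Scores: 98, 67, 87, 85, 99
Sum = 436
Count = 5
Average = 436 / 5 = 87.20

ANSWER: 87.20


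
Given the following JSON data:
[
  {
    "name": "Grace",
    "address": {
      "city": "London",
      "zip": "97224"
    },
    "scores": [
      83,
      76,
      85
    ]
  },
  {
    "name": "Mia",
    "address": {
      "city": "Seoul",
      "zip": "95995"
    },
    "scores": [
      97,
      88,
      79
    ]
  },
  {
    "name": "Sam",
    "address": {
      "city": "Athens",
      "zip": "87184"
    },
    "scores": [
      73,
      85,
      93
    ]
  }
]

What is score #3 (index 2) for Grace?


Path: records[0].scores[2]
Value: 85

ANSWER: 85


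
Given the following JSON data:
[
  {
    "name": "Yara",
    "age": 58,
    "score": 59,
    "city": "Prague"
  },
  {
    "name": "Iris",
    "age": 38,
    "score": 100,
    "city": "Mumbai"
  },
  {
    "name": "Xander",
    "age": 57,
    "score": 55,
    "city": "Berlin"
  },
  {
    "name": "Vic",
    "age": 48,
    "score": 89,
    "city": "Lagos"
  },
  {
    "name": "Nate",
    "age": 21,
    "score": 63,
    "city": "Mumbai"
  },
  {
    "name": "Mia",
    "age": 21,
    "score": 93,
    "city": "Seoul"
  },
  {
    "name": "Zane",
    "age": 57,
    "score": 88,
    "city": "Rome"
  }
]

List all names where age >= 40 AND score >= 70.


Checking both conditions:
  Yara (age=58, score=59) -> no
  Iris (age=38, score=100) -> no
  Xander (age=57, score=55) -> no
  Vic (age=48, score=89) -> YES
  Nate (age=21, score=63) -> no
  Mia (age=21, score=93) -> no
  Zane (age=57, score=88) -> YES


ANSWER: Vic, Zane


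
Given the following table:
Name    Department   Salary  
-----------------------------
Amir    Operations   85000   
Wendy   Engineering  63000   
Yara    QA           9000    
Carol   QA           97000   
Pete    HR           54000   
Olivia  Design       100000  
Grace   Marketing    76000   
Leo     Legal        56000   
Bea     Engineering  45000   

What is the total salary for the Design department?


Design department members:
  Olivia: 100000
Total = 100000 = 100000

ANSWER: 100000


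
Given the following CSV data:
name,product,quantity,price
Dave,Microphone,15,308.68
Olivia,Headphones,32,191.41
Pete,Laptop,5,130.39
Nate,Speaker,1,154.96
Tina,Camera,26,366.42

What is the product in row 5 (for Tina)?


Row 5: Tina
Column 'product' = Camera

ANSWER: Camera


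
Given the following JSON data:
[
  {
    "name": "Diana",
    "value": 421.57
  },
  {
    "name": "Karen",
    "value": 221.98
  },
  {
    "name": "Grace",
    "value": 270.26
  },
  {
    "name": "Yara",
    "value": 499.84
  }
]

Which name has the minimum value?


Comparing values:
  Diana: 421.57
  Karen: 221.98
  Grace: 270.26
  Yara: 499.84
Minimum: Karen (221.98)

ANSWER: Karen


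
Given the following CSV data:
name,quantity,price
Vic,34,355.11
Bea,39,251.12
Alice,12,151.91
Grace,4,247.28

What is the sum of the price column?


Values in 'price' column:
  Row 1: 355.11
  Row 2: 251.12
  Row 3: 151.91
  Row 4: 247.28
Sum = 355.11 + 251.12 + 151.91 + 247.28 = 1005.42

ANSWER: 1005.42


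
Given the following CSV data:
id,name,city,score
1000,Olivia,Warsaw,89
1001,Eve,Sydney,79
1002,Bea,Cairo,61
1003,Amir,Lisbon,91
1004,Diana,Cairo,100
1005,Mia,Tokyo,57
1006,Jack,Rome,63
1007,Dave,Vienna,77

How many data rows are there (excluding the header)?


Counting rows (excluding header):
Header: id,name,city,score
Data rows: 8

ANSWER: 8


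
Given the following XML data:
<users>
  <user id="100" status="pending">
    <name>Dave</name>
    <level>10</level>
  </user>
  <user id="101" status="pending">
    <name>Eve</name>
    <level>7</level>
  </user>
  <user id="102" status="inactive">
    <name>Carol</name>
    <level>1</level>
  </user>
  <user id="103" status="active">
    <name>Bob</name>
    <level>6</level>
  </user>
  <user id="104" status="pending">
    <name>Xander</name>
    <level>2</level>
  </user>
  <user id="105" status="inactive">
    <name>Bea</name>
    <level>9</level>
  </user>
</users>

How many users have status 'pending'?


Counting users with status='pending':
  Dave (id=100) -> MATCH
  Eve (id=101) -> MATCH
  Xander (id=104) -> MATCH
Count: 3

ANSWER: 3


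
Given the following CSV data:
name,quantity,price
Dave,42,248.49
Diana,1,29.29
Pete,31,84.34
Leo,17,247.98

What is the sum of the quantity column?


Values in 'quantity' column:
  Row 1: 42
  Row 2: 1
  Row 3: 31
  Row 4: 17
Sum = 42 + 1 + 31 + 17 = 91

ANSWER: 91


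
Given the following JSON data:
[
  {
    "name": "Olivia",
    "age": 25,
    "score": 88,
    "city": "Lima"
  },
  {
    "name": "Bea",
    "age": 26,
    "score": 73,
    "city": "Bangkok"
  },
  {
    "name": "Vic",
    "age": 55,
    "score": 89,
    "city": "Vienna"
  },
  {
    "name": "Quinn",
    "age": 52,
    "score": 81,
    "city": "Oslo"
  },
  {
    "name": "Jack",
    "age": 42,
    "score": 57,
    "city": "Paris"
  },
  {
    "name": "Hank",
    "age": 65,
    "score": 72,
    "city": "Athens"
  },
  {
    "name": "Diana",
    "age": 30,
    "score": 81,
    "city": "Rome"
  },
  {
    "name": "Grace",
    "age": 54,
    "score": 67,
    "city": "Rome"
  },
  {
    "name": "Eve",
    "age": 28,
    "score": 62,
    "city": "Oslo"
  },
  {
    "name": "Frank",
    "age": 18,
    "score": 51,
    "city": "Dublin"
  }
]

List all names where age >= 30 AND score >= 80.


Checking both conditions:
  Olivia (age=25, score=88) -> no
  Bea (age=26, score=73) -> no
  Vic (age=55, score=89) -> YES
  Quinn (age=52, score=81) -> YES
  Jack (age=42, score=57) -> no
  Hank (age=65, score=72) -> no
  Diana (age=30, score=81) -> YES
  Grace (age=54, score=67) -> no
  Eve (age=28, score=62) -> no
  Frank (age=18, score=51) -> no


ANSWER: Vic, Quinn, Diana


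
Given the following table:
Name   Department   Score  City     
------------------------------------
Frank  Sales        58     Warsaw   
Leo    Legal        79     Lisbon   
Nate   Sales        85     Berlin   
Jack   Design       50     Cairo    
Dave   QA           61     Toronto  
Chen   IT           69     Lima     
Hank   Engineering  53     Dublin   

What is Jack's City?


Row 4: Jack
City = Cairo

ANSWER: Cairo


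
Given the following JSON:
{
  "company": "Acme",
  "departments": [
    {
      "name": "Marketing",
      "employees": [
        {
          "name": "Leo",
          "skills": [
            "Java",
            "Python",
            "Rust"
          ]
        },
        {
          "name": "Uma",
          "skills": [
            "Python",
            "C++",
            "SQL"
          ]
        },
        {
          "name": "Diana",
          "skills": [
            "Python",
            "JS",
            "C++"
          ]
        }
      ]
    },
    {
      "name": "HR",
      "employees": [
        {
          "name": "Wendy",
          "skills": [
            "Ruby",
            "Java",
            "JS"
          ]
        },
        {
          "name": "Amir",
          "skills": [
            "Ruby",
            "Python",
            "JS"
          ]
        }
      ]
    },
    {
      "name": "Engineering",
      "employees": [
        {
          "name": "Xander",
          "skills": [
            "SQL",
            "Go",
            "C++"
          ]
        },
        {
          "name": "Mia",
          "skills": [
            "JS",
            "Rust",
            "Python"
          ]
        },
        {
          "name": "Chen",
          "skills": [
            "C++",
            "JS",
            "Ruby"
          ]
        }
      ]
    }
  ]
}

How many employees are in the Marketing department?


Path: departments[0].employees
Count: 3

ANSWER: 3


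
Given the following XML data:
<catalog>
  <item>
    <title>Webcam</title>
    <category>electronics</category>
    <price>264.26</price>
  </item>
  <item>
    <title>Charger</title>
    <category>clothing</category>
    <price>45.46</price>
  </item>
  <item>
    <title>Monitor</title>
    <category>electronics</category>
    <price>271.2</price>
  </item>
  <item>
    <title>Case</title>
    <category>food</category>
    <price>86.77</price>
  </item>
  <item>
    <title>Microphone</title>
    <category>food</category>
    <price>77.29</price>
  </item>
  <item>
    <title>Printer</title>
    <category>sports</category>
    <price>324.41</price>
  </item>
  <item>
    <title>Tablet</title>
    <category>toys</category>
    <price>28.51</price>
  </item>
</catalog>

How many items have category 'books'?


Scanning <item> elements for <category>books</category>:
Count: 0

ANSWER: 0


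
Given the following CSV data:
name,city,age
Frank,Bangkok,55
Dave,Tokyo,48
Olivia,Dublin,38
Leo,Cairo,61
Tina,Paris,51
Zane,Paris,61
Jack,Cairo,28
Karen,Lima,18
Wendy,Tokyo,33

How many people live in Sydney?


Scanning city column for 'Sydney':
Total matches: 0

ANSWER: 0


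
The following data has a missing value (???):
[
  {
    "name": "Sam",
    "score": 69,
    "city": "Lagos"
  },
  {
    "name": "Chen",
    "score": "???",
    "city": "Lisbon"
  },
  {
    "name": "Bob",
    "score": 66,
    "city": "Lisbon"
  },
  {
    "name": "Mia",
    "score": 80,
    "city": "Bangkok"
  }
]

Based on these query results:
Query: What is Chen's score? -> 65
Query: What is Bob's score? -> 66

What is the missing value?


The missing value is Chen's score
From query: Chen's score = 65

ANSWER: 65


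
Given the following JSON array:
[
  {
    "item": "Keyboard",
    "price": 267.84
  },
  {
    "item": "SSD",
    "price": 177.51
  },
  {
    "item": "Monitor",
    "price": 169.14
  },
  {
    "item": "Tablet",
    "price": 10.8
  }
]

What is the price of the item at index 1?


Array index 1 -> SSD
price = 177.51

ANSWER: 177.51


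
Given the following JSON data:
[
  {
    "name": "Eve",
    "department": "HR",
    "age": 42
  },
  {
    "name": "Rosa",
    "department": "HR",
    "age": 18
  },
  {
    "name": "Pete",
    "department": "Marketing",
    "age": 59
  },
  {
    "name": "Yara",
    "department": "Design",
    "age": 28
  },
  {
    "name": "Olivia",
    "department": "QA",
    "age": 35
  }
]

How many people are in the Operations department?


Scanning records for department = Operations
  No matches found
Count: 0

ANSWER: 0


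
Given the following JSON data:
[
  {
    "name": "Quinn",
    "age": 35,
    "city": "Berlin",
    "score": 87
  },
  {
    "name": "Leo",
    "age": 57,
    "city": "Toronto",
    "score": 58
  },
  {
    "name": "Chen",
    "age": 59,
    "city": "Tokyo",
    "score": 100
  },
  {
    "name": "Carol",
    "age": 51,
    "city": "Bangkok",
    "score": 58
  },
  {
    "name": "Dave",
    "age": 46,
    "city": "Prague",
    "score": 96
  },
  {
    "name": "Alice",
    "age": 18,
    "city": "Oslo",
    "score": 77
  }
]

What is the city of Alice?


Looking up record where name = Alice
Record index: 5
Field 'city' = Oslo

ANSWER: Oslo


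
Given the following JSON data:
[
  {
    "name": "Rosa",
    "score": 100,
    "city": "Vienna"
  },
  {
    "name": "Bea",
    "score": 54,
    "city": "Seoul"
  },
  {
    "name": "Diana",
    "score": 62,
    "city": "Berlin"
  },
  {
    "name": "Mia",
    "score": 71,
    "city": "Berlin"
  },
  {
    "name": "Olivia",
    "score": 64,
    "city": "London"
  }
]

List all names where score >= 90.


Filtering records where score >= 90:
  Rosa (score=100) -> YES
  Bea (score=54) -> no
  Diana (score=62) -> no
  Mia (score=71) -> no
  Olivia (score=64) -> no


ANSWER: Rosa


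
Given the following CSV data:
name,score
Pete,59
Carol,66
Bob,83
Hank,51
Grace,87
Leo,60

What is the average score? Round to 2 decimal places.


Scores: 59, 66, 83, 51, 87, 60
Sum = 406
Count = 6
Average = 406 / 6 = 67.67

ANSWER: 67.67


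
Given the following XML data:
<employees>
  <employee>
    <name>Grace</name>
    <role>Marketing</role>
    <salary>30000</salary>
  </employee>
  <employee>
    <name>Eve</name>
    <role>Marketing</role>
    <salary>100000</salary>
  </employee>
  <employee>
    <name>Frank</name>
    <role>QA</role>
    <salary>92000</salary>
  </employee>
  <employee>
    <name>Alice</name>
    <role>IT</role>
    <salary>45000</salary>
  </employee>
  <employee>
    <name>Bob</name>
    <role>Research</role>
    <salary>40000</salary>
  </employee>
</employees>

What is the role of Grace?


Searching for <employee> with <name>Grace</name>
Found at position 1
<role>Marketing</role>

ANSWER: Marketing


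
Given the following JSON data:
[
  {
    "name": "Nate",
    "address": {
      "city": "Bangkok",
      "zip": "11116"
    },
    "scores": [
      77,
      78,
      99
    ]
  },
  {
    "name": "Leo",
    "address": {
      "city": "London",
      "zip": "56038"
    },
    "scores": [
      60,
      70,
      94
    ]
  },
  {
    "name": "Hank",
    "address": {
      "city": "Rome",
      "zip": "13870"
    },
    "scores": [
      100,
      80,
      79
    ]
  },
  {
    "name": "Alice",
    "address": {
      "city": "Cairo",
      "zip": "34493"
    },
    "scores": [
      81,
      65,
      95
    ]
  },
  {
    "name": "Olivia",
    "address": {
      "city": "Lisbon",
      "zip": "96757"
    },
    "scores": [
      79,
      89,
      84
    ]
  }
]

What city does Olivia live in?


Path: records[4].address.city
Value: Lisbon

ANSWER: Lisbon


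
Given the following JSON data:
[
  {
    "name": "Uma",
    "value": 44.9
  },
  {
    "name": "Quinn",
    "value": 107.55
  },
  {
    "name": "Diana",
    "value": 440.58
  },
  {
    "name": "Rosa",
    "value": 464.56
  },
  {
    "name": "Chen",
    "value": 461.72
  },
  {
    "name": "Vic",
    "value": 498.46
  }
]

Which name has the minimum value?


Comparing values:
  Uma: 44.9
  Quinn: 107.55
  Diana: 440.58
  Rosa: 464.56
  Chen: 461.72
  Vic: 498.46
Minimum: Uma (44.9)

ANSWER: Uma
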